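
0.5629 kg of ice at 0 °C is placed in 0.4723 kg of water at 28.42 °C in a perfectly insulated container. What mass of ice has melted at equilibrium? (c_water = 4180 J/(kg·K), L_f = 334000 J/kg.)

m_melted ≈ 0.168 kg

Water can give up m c ΔT = 0.4723·4180·28.42 = 56107 J before reaching 0 °C.
Fully melting the ice requires m_ice L_f = 0.5629·334000 = 188009 J.
Since 56107 < 188009 J, not all the ice melts; equilibrium is at 0 °C.
m_melted·334000 = 56107  ⇒  m_melted ≈ 0.168 kg.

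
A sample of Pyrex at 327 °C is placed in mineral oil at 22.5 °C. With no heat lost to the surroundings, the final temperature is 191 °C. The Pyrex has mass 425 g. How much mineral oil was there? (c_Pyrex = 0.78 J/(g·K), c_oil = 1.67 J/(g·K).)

Net heat exchanged in the isolated system is zero:
425×0.78×(191 − 327) + m×1.67×(191 − 22.5) = 0
281.39 m = 45084
m = 45084/281.39 ≈ 160.2 g

m ≈ 160 g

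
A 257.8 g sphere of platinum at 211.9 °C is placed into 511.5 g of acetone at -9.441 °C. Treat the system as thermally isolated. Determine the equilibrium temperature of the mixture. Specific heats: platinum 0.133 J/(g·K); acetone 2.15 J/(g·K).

T_f ≈ -2.7 °C

Energy conservation, ΣQ = 0:
257.8*0.133*(T − 211.9) + 511.5*2.15*(T − (-9.441)) = 0
(34.29 + 1099.7) T = 34.29*211.9 + 1099.7*(-9.441)
T = -3117 / 1134 = -2.75 °C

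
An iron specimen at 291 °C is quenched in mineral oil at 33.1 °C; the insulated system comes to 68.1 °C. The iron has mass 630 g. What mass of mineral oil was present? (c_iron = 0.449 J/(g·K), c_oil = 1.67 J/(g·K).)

Energy conservation, ΣQ = 0:
630×0.449×(68.1 − 291) + m×1.67×(68.1 − 33.1) = 0
58.45 m = 63052
m = 63052/58.45 ≈ 1079 g

m ≈ 1080 g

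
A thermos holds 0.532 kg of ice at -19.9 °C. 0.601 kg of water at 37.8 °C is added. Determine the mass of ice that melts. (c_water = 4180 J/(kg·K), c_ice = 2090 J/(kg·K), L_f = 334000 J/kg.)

m_melted ≈ 0.218 kg

Water can give up m c ΔT = 0.601·4180·37.8 = 94960 J before reaching 0 °C.
Warming the ice to 0 °C takes 0.532·2090·19.9 = 22126 J, leaving 72834 J for melting.
To melt every bit of ice: 0.532·334000 = 177688 J.
72834 J < 177688 J, so only part of the ice melts and the system sits at 0 °C.
m_melted·334000 = 72834  ⇒  m_melted ≈ 0.2181 kg.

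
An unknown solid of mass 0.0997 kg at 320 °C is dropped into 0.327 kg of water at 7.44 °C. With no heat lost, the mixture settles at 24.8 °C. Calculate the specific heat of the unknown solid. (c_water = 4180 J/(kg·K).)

c ≈ 806 J/(kg·K)

Heat gained plus heat lost sum to zero:
0.0997×c×(24.8 − 320) + 0.327×4180×(24.8 − 7.44) = 0
-29.43 c = -23729
c = -23729/-29.43 ≈ 806.2 J/(kg·K)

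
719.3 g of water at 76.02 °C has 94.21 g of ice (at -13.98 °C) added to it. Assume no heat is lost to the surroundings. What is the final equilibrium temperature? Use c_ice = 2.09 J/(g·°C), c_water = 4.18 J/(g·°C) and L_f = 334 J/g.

T_f ≈ 57.2 °C

Sum of m c ΔT and latent-heat terms is zero:
ice -13.98→0 °C: 94.21×2.09×13.98 = 2752.6
  latent heat to melt: 94.21×334 = 31466
  meltwater 0→T: 94.21×4.18×T = 393.8 T
  water cools: 719.3×4.18×(T − 76.02) = 3006.7(T − 76.02)
3400.5 T = 228567 − 34219 = 194349
T ≈ 57.15 °C (positive, so assuming full melt was valid).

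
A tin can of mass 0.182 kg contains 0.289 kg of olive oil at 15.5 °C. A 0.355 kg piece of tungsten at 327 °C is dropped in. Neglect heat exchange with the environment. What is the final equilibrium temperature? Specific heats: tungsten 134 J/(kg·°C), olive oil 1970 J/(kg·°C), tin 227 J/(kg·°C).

Net heat exchanged in the isolated system is zero:
0.355×134×(T − 327) + 0.289×1970×(T − 15.5) + 0.182×227×(T − 15.5) = 0
(47.57 + 569.33 + 41.31) T = 47.57×327 + 569.33×15.5 + 41.31×15.5
T = 25020 / 658.21 = 38 °C

T_f ≈ 38.0 °C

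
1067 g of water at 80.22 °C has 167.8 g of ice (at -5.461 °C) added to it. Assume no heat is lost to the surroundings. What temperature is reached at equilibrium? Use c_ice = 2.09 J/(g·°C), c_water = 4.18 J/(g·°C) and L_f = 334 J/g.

Energy balance with sensible and latent terms:
ice -5.461→0 °C: 167.8×2.09×5.461 = 1915.2
  latent heat to melt: 167.8×334 = 56045
  meltwater 0→T: 167.8×4.18×T = 701.4 T
  water cools: 1067×4.18×(T − 80.22) = 4460.1(T − 80.22)
5161.5 T = 357786 − 57960 = 299826
T ≈ 58.09 °C (positive, so assuming full melt was valid).

T_f ≈ 58.1 °C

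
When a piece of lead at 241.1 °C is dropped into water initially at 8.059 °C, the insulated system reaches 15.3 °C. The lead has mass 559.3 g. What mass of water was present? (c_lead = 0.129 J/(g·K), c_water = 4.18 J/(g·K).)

Heat lost by the lead = heat gained by the water:
559.3×0.129×(241.1 − 15.3) = m×4.18×(15.3 − 8.059)
30.27 m = 16291  ⇒  m ≈ 538.2 g

m ≈ 538 g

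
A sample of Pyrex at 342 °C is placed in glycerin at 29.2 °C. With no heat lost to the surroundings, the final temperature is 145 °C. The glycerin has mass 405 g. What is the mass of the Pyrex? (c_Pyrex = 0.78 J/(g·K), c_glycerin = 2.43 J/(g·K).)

Energy conservation, ΣQ = 0:
m·0.78·(145 − 342) + 405·2.43·(145 − 29.2) = 0
-153.66 m = -113965
m = -113965/-153.66 ≈ 741.7 g

m ≈ 742 g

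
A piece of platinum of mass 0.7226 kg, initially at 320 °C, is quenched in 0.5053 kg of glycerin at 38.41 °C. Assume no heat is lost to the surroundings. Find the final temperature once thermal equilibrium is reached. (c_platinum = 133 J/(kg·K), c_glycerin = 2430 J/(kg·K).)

T_f ≈ 58.9 °C

Set heat shed by the hot body equal to heat absorbed by the cold body:
0.7226·133·(320 − T) = 0.5053·2430·(T − 38.41)
96.11(320 − T) = 1227.9(T − 38.41)
1324 T = 77917  ⇒  T ≈ 58.85 °C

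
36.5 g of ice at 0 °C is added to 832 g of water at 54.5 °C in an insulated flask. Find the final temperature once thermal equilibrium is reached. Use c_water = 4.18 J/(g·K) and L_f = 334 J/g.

T_f ≈ 48.9 °C

Sum of m c ΔT and latent-heat terms is zero:
latent heat to melt: 36.5×334 = 12191
  meltwater 0→T: 36.5×4.18×T = 152.57 T
  water cools: 832×4.18×(T − 54.5) = 3477.8(T − 54.5)
3630.3 T = 189538 − 12191 = 177347
T ≈ 48.85 °C (positive, so assuming full melt was valid).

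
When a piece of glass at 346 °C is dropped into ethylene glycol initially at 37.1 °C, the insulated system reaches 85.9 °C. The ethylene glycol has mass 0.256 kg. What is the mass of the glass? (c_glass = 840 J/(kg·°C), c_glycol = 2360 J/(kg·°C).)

m ≈ 0.135 kg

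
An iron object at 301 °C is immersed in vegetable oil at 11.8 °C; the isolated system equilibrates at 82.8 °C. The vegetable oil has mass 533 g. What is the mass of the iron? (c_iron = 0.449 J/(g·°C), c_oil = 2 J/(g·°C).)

Energy conservation, ΣQ = 0:
m×0.449×(82.8 − 301) + 533×2×(82.8 − 11.8) = 0
-97.97 m = -75686
m = -75686/-97.97 ≈ 772.5 g

m ≈ 773 g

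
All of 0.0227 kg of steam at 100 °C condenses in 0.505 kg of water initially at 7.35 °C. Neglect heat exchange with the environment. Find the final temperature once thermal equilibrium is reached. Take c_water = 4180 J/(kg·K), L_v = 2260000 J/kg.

T_f ≈ 34.6 °C

Conservation of energy gives ΣQ = 0:
latent heat released on condensation: 0.0227·2260000 = 51302; condensate cools 100→T: 0.0227·4180·(T − 100) = 94.89(T − 100); original water: 2110.9(T − 7.35)
2205.8 T = 51302 + 9488.6 + 15515 = 76306
T ≈ 34.59 °C — below 100 °C, confirming all the steam condensed.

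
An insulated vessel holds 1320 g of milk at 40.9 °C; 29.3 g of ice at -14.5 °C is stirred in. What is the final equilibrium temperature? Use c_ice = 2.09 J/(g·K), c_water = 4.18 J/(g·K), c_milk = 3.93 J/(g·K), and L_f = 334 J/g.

T_f ≈ 37.9 °C

Taking heat into each body as positive, Σ m c ΔT = 0:
warm ice to 0 °C: 29.3·2.09·(0 − (-14.5)) = 887.94
  latent heat to melt: 29.3·334 = 9786.2
  warm the meltwater: 122.47 T
  milk: 5187.6(T − 40.9)
5310.1 T = 212173 − 10674 = 201499
T ≈ 37.95 °C. Since T > 0 °C, the all-ice-melts assumption holds.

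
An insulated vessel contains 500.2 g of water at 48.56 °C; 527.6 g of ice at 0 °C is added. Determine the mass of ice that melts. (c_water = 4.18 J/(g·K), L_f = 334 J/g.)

m_melted ≈ 304 g

Cooling the water to 0 °C releases 500.2·4.18·48.56 = 101531 J.
Melting all 527.6 g of ice would need 527.6·334 = 176218 J.
101531 J < 176218 J, so only part of the ice melts and the system sits at 0 °C.
m_melted·334 = 101531  ⇒  m_melted ≈ 304 g.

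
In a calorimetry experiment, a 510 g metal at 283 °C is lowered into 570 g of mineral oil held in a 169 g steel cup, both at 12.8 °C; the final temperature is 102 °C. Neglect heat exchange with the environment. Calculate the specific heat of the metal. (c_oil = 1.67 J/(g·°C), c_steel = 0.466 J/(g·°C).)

Energy conservation, ΣQ = 0:
510×c×(102 − 283) + 570×1.67×(102 − 12.8) + 169×0.466×(102 − 12.8) = 0
-92310 c = -91934
c = -91934/-92310 ≈ 0.9959 J/(g·°C)

c ≈ 0.996 J/(g·°C)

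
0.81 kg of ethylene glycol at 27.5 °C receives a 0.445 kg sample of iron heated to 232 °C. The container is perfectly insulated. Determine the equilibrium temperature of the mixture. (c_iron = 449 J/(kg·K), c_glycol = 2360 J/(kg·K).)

T_f ≈ 46.9 °C

|Q_iron| = |Q_glycol|:
0.445×449×(232 − T) = 0.81×2360×(T − 27.5)
199.81(232 − T) = 1911.6(T − 27.5)
2111.4 T = 98924  ⇒  T ≈ 46.85 °C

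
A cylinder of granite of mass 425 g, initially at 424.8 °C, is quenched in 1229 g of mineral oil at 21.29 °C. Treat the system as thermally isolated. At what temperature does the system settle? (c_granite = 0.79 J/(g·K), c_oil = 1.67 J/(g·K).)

T_f ≈ 78.0 °C

Let T be the final temperature. ΣQ_i = 0:
425·0.79·(T − 424.8) + 1229·1.67·(T − 21.29) = 0
335.75(T − 424.8) + 2052.4(T − 21.29) = 0
(335.75 + 2052.4) T = 335.75·424.8 + 2052.4·21.29
T ≈ 78.02 °C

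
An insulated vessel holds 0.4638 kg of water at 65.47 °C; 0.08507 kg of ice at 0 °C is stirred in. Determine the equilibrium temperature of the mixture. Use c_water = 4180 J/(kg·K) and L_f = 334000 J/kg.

T_f ≈ 42.9 °C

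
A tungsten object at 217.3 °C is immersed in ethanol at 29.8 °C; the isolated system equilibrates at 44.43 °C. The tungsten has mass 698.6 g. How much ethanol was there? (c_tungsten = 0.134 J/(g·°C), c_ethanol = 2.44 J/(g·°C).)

m ≈ 453 g

Heat gained plus heat lost sum to zero:
698.6×0.134×(44.43 − 217.3) + m×2.44×(44.43 − 29.8) = 0
35.7 m = 16183
m = 16183/35.7 ≈ 453.3 g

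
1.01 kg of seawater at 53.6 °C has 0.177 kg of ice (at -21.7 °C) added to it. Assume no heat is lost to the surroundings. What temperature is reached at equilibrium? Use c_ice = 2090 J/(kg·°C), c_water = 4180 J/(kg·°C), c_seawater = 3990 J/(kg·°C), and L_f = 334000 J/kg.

Conservation of energy gives ΣQ = 0:
ice -21.7→0 °C: 0.177·2090·21.7 = 8027.5
  fusion: m_ice L_f = 0.177·334000 = 59118
  warm the meltwater: 739.86 T
  seawater cools: 1.01·3990·(T − 53.6) = 4029.9(T − 53.6)
4769.8 T = 216003 − 67145 = 148857
T ≈ 31.21 °C (positive, so assuming full melt was valid).

T_f ≈ 31.2 °C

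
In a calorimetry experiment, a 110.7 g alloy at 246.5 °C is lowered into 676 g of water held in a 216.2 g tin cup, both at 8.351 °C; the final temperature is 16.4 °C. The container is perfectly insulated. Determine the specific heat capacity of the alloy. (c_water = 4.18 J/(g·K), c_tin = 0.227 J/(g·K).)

Setting the total heat transfer to zero:
110.7×c×(16.4 − 246.5) + 676×4.18×(16.4 − 8.351) + 216.2×0.227×(16.4 − 8.351) = 0
-25472 c = -23139
c = -23139/-25472 ≈ 0.9084 J/(g·K)

c ≈ 0.908 J/(g·K)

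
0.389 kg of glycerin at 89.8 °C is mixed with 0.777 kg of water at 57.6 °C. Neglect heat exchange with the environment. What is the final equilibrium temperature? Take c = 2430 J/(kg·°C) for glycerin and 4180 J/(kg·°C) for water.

Set heat shed by the hot body equal to heat absorbed by the cold body:
0.389*2430*(89.8 − T) = 0.777*4180*(T − 57.6)
945.27(89.8 − T) = 3247.9(T − 57.6)
4193.1 T = 271962  ⇒  T ≈ 64.86 °C

T_f ≈ 64.9 °C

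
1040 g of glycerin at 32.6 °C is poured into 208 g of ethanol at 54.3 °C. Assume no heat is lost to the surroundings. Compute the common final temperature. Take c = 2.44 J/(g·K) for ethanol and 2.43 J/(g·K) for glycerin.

T_f ≈ 36.2 °C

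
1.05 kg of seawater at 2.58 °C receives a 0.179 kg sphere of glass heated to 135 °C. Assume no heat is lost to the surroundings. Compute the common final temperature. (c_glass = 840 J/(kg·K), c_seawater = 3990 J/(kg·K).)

Taking heat into each body as positive, Σ m c ΔT = 0:
0.179·840·(T − 135) + 1.05·3990·(T − 2.58) = 0
150.36(T − 135) + 4189.5(T − 2.58) = 0
(150.36 + 4189.5) T = 150.36·135 + 4189.5·2.58
T = 31108/4339.9 ≈ 7.17 °C

T_f ≈ 7.2 °C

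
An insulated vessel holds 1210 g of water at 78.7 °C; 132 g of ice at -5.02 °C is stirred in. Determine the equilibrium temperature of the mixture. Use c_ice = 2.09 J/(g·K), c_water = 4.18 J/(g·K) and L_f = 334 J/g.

T_f ≈ 62.9 °C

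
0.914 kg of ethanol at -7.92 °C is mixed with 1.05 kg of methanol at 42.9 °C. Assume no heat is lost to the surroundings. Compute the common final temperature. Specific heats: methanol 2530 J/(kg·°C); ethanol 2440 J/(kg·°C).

T_f ≈ 19.7 °C

Set heat shed by the hot body equal to heat absorbed by the cold body:
1.05·2530·(42.9 − T) = 0.914·2440·(T − (-7.92))
2656.5(42.9 − T) = 2230.2(T − (-7.92))
4886.7 T = 96301  ⇒  T ≈ 19.71 °C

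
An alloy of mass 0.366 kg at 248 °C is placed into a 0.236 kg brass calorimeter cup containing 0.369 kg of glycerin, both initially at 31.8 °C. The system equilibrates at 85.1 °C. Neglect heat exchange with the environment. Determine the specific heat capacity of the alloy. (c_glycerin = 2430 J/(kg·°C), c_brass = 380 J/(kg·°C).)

c ≈ 882 J/(kg·°C)

Setting the total heat transfer to zero:
0.366×c×(85.1 − 248) + 0.369×2430×(85.1 − 31.8) + 0.236×380×(85.1 − 31.8) = 0
-59.62 c = -52572
c = -52572/-59.62 ≈ 881.8 J/(kg·°C)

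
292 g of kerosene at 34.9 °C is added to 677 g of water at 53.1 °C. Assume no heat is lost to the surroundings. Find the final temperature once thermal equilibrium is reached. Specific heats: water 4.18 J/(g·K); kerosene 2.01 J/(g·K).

Heat gained plus heat lost sum to zero:
677×4.18×(T − 53.1) + 292×2.01×(T − 34.9) = 0
2829.9(T − 53.1) + 586.92(T − 34.9) = 0
(2829.9 + 586.92) T = 2829.9×53.1 + 586.92×34.9
T = 170749 / 3416.8 = 50 °C

T_f ≈ 50.0 °C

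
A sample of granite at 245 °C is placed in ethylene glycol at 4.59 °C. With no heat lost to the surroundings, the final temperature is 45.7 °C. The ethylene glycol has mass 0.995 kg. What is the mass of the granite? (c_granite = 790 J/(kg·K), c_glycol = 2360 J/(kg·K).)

Heat lost by the granite = heat gained by the glycol:
m·790·(245 − 45.7) = 0.995·2360·(45.7 − 4.59)
157447 m = 96535  ⇒  m ≈ 0.6131 kg

m ≈ 0.613 kg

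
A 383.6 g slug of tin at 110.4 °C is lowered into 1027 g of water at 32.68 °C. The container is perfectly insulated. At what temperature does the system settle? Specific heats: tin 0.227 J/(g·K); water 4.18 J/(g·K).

T_f ≈ 34.2 °C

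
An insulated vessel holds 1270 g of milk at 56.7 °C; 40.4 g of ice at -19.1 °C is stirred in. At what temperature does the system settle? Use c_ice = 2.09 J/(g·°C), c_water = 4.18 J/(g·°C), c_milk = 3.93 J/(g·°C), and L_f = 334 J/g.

Net heat exchanged in the isolated system is zero:
warm ice to 0 °C: 40.4×2.09×(0 − (-19.1)) = 1612.7; fusion: m_ice L_f = 40.4×334 = 13494; warm the meltwater: 168.87 T; milk cools: 1270×3.93×(T − 56.7) = 4991.1(T − 56.7)
5160 T = 282995 − 15106 = 267889
T ≈ 51.92 °C — above 0 °C, consistent with complete melting.

T_f ≈ 51.9 °C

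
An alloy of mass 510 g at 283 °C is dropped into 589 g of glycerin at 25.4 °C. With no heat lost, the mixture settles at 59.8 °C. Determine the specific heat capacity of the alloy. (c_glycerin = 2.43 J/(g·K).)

Taking heat into each body as positive, Σ m c ΔT = 0:
510×c×(59.8 − 283) + 589×2.43×(59.8 − 25.4) = 0
-113832 c = -49236
c = -49236/-113832 ≈ 0.4325 J/(g·K)

c ≈ 0.433 J/(g·K)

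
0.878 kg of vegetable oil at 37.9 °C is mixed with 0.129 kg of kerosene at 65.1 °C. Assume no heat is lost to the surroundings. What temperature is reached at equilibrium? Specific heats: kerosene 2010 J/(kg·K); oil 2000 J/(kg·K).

T_f ≈ 41.4 °C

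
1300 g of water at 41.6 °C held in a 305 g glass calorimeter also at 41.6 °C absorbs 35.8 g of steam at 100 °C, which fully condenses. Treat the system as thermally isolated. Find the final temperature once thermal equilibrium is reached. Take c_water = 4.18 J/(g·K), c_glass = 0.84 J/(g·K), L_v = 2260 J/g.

T_f ≈ 57.0 °C

Net heat exchanged in the isolated system is zero:
steam→water at 100 °C releases m L_v = 35.8×2260 = 80908
  condensate cools 100→T: 35.8×4.18×(T − 100) = 149.64(T − 100)
  water warms: 1300×4.18×(T − 41.6) = 5434(T − 41.6)
  glass cup: 305×0.84×(T − 41.6) = 256.2(T − 41.6)
5839.8 T = 80908 + 14964 + 236712 = 332585
T ≈ 56.95 °C — below 100 °C, confirming all the steam condensed.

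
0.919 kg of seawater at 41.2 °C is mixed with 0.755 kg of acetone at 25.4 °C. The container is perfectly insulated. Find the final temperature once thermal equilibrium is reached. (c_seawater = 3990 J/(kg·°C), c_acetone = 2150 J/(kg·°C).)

T_f is the heat-capacity-weighted average of the initial temperatures:
T_f = (3666.8*41.2 + 1623.2*25.4) / (3666.8 + 1623.2)
    = 192303 / 5290.1 ≈ 36.35 °C

T_f ≈ 36.4 °C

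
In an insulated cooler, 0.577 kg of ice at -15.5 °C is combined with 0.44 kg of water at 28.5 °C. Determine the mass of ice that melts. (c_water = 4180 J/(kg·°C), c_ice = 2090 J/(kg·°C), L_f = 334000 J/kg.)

m_melted ≈ 0.101 kg

Cooling the water to 0 °C releases 0.44×4180×28.5 = 52417 J.
Of that, 0.577×2090×15.5 = 18692 J goes to bring the ice to 0 °C, leaving 33725 J.
To melt every bit of ice: 0.577×334000 = 192718 J.
33725 J < 192718 J, so only part of the ice melts and the system sits at 0 °C.
m_melted×334000 = 33725  ⇒  m_melted ≈ 0.101 kg.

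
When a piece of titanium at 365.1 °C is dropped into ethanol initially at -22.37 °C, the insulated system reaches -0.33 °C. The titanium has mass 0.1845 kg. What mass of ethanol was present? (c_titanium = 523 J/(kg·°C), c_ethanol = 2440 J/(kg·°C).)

m ≈ 0.656 kg

Heat lost by the titanium = heat gained by the ethanol:
0.1845×523×(365.1 − -0.33) = m×2440×(-0.33 − (-22.37))
53778 m = 35262  ⇒  m ≈ 0.6557 kg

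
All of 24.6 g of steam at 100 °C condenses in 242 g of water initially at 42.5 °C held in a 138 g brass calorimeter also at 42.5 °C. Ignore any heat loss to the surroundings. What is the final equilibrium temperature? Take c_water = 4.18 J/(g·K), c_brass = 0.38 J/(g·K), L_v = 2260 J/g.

T_f ≈ 95.2 °C

Sum of m c ΔT and latent-heat terms is zero:
latent heat released on condensation: 24.6×2260 = 55596; condensate cools 100→T: 24.6×4.18×(T − 100) = 102.83(T − 100); water warms: 242×4.18×(T − 42.5) = 1011.6(T − 42.5); cup: 52.44(T − 42.5)
1166.8 T = 55596 + 10283 + 45220 = 111099
T ≈ 95.21 °C (< 100 °C, so full condensation is consistent).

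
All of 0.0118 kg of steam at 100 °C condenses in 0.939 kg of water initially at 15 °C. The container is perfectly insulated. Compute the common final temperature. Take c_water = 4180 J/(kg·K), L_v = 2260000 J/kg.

T_f ≈ 22.8 °C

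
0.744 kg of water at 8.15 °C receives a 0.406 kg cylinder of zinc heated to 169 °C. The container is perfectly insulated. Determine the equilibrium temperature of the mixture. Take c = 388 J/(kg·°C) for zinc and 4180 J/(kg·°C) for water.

Net heat exchanged in the isolated system is zero:
0.406·388·(T − 169) + 0.744·4180·(T − 8.15) = 0
157.53(T − 169) + 3109.9(T − 8.15) = 0
3267.4 T = 51968
T ≈ 15.90 °C

T_f ≈ 15.9 °C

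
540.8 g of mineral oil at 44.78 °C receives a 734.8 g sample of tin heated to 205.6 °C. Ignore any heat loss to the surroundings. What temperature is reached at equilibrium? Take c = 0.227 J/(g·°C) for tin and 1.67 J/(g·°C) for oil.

T_f ≈ 69.9 °C

T_f = Σ m_i c_i T_i / Σ m_i c_i:
T_f = (166.8×205.6 + 903.14×44.78) / (166.8 + 903.14)
    = 74736 / 1069.9 ≈ 69.85 °C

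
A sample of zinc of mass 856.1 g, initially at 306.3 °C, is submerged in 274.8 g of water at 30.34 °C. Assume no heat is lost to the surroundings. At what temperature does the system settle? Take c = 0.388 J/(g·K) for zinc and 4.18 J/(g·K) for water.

With ΣQ=0 the equilibrium temperature is the m·c-weighted mean:
T_f = (332.17×306.3 + 1148.7×30.34) / (332.17 + 1148.7)
    = 136593 / 1480.8 ≈ 92.24 °C

T_f ≈ 92.2 °C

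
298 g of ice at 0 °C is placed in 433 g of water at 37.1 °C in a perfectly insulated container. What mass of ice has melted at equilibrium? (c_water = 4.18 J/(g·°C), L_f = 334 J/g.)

Heat available from the water dropping to 0 °C: 433×4.18×37.1 = 67149 J.
Fully melting the ice requires m_ice L_f = 298×334 = 99532 J.
Since 67149 < 99532 J, not all the ice melts; equilibrium is at 0 °C.
m_melted×334 = 67149  ⇒  m_melted ≈ 201 g.

m_melted ≈ 201 g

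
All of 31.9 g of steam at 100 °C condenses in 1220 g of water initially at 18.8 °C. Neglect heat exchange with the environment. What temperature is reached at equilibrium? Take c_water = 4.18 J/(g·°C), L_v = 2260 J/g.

Heat gained plus heat lost sum to zero:
steam→water at 100 °C releases m L_v = 31.9×2260 = 72094; condensate cools 100→T: 31.9×4.18×(T − 100) = 133.34(T − 100); water warms: 1220×4.18×(T − 18.8) = 5099.6(T − 18.8)
5232.9 T = 72094 + 13334 + 95872 = 181301
T ≈ 34.65 °C — below 100 °C, confirming all the steam condensed.

T_f ≈ 34.6 °C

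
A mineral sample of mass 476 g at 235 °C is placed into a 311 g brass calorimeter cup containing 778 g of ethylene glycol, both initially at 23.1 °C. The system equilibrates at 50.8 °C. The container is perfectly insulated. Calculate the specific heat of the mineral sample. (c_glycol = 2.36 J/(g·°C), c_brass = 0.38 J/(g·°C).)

c ≈ 0.617 J/(g·°C)

Conservation of energy gives ΣQ = 0:
476×c×(50.8 − 235) + 778×2.36×(50.8 − 23.1) + 311×0.38×(50.8 − 23.1) = 0
-87679 c = -54133
c = -54133/-87679 ≈ 0.6174 J/(g·°C)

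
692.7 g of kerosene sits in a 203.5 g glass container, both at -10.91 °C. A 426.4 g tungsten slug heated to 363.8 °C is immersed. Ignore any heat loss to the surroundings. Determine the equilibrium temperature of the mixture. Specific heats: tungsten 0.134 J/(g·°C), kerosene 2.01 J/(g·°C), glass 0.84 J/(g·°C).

T_f ≈ 2.3 °C

T_f is the heat-capacity-weighted average of the initial temperatures:
T_f = (57.14×363.8 + 1392.3×(-10.91) + 170.94×(-10.91)) / (57.14 + 1392.3 + 170.94)
    = 3731.4 / 1620.4 ≈ 2.30 °C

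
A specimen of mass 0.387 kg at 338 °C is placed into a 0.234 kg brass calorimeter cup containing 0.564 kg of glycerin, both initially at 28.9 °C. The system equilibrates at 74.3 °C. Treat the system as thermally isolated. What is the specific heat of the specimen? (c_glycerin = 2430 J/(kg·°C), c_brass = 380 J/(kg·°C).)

c ≈ 649 J/(kg·°C)

Conservation of energy gives ΣQ = 0:
0.387×c×(74.3 − 338) + 0.564×2430×(74.3 − 28.9) + 0.234×380×(74.3 − 28.9) = 0
-102.05 c = -66259
c = -66259/-102.05 ≈ 649.3 J/(kg·°C)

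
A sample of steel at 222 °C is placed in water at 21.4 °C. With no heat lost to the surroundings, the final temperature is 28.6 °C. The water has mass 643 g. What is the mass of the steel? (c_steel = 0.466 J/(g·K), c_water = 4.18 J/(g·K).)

Heat lost by the steel = heat gained by the water:
m×0.466×(222 − 28.6) = 643×4.18×(28.6 − 21.4)
90.12 m = 19352  ⇒  m ≈ 214.7 g

m ≈ 215 g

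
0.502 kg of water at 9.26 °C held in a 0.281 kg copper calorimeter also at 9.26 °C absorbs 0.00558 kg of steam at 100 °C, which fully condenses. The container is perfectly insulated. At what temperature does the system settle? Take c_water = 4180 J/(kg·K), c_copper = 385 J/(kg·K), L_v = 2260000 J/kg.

Setting the total heat transfer to zero:
condense steam: −0.00558×2260000 = −12611; condensate cools 100→T: 0.00558×4180×(T − 100) = 23.32(T − 100); original water: 2098.4(T − 9.26); cup: 108.19(T − 9.26)
2229.9 T = 12611 + 2332.4 + 20433 = 35376
T ≈ 15.86 °C (< 100 °C, so full condensation is consistent).

T_f ≈ 15.9 °C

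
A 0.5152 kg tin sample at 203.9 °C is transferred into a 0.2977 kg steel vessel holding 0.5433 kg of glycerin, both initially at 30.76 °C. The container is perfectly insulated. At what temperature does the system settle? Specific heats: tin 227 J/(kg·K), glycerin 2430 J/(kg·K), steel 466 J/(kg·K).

T_f ≈ 43.6 °C

Setting the total heat transfer to zero:
0.5152*227*(T − 203.9) + 0.5433*2430*(T − 30.76) + 0.2977*466*(T − 30.76) = 0
1575.9 T = 68723
T ≈ 43.61 °C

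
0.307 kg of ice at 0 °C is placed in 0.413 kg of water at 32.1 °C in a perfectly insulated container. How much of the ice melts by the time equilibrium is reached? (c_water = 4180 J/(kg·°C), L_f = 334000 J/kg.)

m_melted ≈ 0.166 kg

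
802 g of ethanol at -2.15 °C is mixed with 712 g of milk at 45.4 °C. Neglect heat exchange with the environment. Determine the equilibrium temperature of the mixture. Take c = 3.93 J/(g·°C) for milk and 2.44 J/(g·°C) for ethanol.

Energy conservation, ΣQ = 0:
712·3.93·(T − 45.4) + 802·2.44·(T − (-2.15)) = 0
2798.2(T − 45.4) + 1956.9(T − (-2.15)) = 0
(2798.2 + 1956.9) T = 2798.2·45.4 + 1956.9·(-2.15)
T = 122829 / 4755 = 25.8 °C

T_f ≈ 25.8 °C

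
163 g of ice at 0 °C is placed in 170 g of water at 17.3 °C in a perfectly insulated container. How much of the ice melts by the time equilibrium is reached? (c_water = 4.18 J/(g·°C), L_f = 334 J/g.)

Water can give up m c ΔT = 170·4.18·17.3 = 12293 J before reaching 0 °C.
Fully melting the ice requires m_ice L_f = 163·334 = 54442 J.
12293 J < 54442 J, so only part of the ice melts and the system sits at 0 °C.
m_melt = 12293 / L_f = 36.81 g.

m_melted ≈ 36.8 g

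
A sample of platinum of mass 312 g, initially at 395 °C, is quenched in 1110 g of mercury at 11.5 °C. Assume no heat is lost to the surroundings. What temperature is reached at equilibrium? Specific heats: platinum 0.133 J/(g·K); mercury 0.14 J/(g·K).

T_f ≈ 92.3 °C

Conservation of energy gives ΣQ = 0:
312·0.133·(T − 395) + 1110·0.14·(T − 11.5) = 0
196.9 T = 18178
T = 18178 / 196.9 = 92.3 °C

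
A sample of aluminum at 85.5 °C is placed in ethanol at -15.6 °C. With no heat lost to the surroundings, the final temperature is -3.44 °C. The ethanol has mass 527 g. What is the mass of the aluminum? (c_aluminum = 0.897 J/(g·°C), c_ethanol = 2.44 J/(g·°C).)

m ≈ 196 g

Let T be the final temperature. ΣQ_i = 0:
m×0.897×(-3.44 − 85.5) + 527×2.44×(-3.44 − (-15.6)) = 0
-79.78 m = -15636
m = -15636/-79.78 ≈ 196 g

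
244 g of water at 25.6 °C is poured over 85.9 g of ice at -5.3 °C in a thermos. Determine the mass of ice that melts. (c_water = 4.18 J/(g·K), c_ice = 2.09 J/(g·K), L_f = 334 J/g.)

m_melted ≈ 75.3 g

Water can give up m c ΔT = 244×4.18×25.6 = 26110 J before reaching 0 °C.
Of that, 85.9×2.09×5.3 = 951.51 J goes to bring the ice to 0 °C, leaving 25158 J.
Melting all 85.9 g of ice would need 85.9×334 = 28691 J.
That's not enough to melt it all — equilibrium is at 0 °C with ice remaining.
Mass melted = 25158/334 ≈ 75.32 g.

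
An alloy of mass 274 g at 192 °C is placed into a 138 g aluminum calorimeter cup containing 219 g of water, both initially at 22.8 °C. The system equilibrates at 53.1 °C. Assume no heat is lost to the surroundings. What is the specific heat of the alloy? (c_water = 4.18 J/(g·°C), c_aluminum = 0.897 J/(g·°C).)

Conservation of energy gives ΣQ = 0:
274×c×(53.1 − 192) + 219×4.18×(53.1 − 22.8) + 138×0.897×(53.1 − 22.8) = 0
-38059 c = -31488
c = -31488/-38059 ≈ 0.8274 J/(g·°C)

c ≈ 0.827 J/(g·°C)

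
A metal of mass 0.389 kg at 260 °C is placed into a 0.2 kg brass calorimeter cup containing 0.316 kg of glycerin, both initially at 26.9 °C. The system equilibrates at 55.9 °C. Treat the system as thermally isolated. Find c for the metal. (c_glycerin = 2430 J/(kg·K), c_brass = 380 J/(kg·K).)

c ≈ 308 J/(kg·K)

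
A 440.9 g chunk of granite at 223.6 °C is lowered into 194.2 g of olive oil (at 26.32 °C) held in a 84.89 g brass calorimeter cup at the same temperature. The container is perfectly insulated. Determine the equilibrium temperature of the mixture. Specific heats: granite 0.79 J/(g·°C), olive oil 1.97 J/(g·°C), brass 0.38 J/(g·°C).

T_f ≈ 116.4 °C

With ΣQ=0 the equilibrium temperature is the m·c-weighted mean:
T_f = (348.31×223.6 + 382.57×26.32 + 32.26×26.32) / (348.31 + 382.57 + 32.26)
    = 88801 / 763.14 ≈ 116.36 °C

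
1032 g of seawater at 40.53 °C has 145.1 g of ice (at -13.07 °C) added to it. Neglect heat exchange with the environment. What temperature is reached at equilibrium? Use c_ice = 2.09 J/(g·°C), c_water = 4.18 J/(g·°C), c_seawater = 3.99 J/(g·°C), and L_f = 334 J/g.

T_f ≈ 24.2 °C

Energy balance with sensible and latent terms:
warm ice to 0 °C: 145.1·2.09·(0 − (-13.07)) = 3963.6; melt ice: 145.1·334 = 48463; warm the meltwater: 606.52 T; seawater: 4117.7(T − 40.53)
4724.2 T = 166890 − 52427 = 114463
T ≈ 24.23 °C (positive, so assuming full melt was valid).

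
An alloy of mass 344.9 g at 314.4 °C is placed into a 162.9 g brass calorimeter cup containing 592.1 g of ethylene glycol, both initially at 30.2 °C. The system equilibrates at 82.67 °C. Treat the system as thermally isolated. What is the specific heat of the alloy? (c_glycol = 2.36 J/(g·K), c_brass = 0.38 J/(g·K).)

c ≈ 0.958 J/(g·K)

Setting the total heat transfer to zero:
344.9·c·(82.67 − 314.4) + 592.1·2.36·(82.67 − 30.2) + 162.9·0.38·(82.67 − 30.2) = 0
-79924 c = -76567
c = -76567/-79924 ≈ 0.958 J/(g·K)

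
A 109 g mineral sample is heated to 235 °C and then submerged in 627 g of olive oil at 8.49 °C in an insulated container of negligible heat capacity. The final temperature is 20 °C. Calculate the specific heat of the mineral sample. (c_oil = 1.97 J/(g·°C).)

c ≈ 0.607 J/(g·°C)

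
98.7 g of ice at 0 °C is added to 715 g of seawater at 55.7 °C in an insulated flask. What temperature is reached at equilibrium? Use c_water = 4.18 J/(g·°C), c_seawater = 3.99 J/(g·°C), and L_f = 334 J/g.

T_f ≈ 38.6 °C

Taking heat into each body as positive, Σ m c ΔT = 0:
melt ice: 98.7·334 = 32966
  warm the meltwater: 412.57 T
  seawater cools: 715·3.99·(T − 55.7) = 2852.9(T − 55.7)
3265.4 T = 158904 − 32966 = 125938
T ≈ 38.57 °C. Since T > 0 °C, the all-ice-melts assumption holds.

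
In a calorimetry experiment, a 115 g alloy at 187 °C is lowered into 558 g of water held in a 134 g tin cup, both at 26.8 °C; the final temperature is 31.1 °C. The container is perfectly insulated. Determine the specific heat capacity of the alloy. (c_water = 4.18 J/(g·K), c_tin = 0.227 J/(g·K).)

c ≈ 0.567 J/(g·K)

Let T be the final temperature. ΣQ_i = 0:
115·c·(31.1 − 187) + 558·4.18·(31.1 − 26.8) + 134·0.227·(31.1 − 26.8) = 0
-17928 c = -10160
c = -10160/-17928 ≈ 0.5667 J/(g·K)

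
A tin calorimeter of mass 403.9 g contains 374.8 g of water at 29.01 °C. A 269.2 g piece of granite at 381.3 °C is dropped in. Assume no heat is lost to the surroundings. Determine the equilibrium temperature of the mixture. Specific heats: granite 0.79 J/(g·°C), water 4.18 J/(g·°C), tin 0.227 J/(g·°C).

T_f ≈ 69.1 °C

Taking heat into each body as positive, Σ m c ΔT = 0:
269.2×0.79×(T − 381.3) + 374.8×4.18×(T − 29.01) + 403.9×0.227×(T − 29.01) = 0
212.67(T − 381.3) + 1566.7(T − 29.01) + 91.69(T − 29.01) = 0
1871 T = 129199
T = 129199/1871 ≈ 69.05 °C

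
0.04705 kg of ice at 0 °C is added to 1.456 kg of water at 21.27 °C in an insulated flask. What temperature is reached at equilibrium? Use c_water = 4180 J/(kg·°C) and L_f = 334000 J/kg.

T_f ≈ 18.1 °C

Setting the total heat transfer to zero:
latent heat to melt: 0.04705×334000 = 15715
  warm the meltwater: 196.67 T
  water cools: 1.456×4180×(T − 21.27) = 6086.1(T − 21.27)
6282.7 T = 129451 − 15715 = 113736
T ≈ 18.10 °C — above 0 °C, consistent with complete melting.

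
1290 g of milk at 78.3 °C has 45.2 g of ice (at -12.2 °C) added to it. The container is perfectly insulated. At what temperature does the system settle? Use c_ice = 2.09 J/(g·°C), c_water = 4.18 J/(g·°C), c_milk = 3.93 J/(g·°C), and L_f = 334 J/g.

Conservation of energy gives ΣQ = 0:
ice -12.2→0 °C: 45.2·2.09·12.2 = 1152.5
  latent heat to melt: 45.2·334 = 15097
  warm the meltwater: 188.94 T
  milk cools: 1290·3.93·(T − 78.3) = 5069.7(T − 78.3)
5258.6 T = 396958 − 16249 = 380708
T ≈ 72.40 °C — above 0 °C, consistent with complete melting.

T_f ≈ 72.4 °C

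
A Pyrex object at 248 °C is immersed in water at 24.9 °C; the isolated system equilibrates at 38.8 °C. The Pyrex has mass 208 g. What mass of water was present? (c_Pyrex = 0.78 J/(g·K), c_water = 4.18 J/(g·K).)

m ≈ 584 g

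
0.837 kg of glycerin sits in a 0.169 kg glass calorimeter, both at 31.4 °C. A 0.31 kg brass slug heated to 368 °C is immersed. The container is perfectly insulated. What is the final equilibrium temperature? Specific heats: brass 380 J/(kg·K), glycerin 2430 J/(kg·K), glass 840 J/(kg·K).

T_f ≈ 48.7 °C

With ΣQ=0 the equilibrium temperature is the m·c-weighted mean:
T_f = (117.8*368 + 2033.9*31.4 + 141.96*31.4) / (117.8 + 2033.9 + 141.96)
    = 111673 / 2293.7 ≈ 48.69 °C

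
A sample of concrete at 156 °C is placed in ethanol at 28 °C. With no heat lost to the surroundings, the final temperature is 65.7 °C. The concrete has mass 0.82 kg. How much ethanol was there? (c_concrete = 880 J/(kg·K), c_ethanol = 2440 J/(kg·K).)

m ≈ 0.708 kg

Taking heat into each body as positive, Σ m c ΔT = 0:
0.82·880·(65.7 − 156) + m·2440·(65.7 − 28) = 0
91988 m = 65160
m = 65160/91988 ≈ 0.7084 kg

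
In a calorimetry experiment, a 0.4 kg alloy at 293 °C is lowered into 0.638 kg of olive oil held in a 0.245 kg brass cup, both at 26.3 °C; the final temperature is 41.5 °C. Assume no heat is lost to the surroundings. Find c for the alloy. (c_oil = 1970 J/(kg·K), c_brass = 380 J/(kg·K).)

c ≈ 204 J/(kg·K)

Let T be the final temperature. ΣQ_i = 0:
0.4×c×(41.5 − 293) + 0.638×1970×(41.5 − 26.3) + 0.245×380×(41.5 − 26.3) = 0
-100.6 c = -20519
c = -20519/-100.6 ≈ 204 J/(kg·K)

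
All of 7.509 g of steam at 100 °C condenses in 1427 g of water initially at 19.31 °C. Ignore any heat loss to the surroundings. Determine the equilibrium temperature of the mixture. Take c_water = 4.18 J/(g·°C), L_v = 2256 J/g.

Taking heat into each body as positive, Σ m c ΔT = 0:
condense steam: −7.509×2256 = −16940; condensate cools 100→T: 7.509×4.18×(T − 100) = 31.39(T − 100); water warms: 1427×4.18×(T − 19.31) = 5964.9(T − 19.31)
5996.2 T = 16940 + 3138.8 + 115181 = 135261
T ≈ 22.56 °C, under the boiling point, so the assumption holds.

T_f ≈ 22.6 °C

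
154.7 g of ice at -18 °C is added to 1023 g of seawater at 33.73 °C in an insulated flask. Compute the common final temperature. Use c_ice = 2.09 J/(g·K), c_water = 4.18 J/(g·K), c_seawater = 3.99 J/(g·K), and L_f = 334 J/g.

T_f ≈ 17.0 °C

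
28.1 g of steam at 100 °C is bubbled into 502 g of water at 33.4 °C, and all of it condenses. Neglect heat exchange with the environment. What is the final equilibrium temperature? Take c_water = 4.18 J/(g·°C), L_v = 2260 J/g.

T_f ≈ 65.6 °C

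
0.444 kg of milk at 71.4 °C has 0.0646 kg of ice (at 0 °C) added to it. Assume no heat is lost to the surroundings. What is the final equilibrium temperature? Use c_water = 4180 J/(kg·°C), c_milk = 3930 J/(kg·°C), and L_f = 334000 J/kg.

Taking heat into each body as positive, Σ m c ΔT = 0:
latent heat to melt: 0.0646·334000 = 21576; warm the meltwater: 270.03 T; milk cools: 0.444·3930·(T − 71.4) = 1744.9(T − 71.4)
2014.9 T = 124587 − 21576 = 103011
T ≈ 51.12 °C. Since T > 0 °C, the all-ice-melts assumption holds.

T_f ≈ 51.1 °C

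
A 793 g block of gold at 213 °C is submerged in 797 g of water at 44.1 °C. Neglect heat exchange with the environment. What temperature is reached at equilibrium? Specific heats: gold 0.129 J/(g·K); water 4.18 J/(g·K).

T_f ≈ 49.1 °C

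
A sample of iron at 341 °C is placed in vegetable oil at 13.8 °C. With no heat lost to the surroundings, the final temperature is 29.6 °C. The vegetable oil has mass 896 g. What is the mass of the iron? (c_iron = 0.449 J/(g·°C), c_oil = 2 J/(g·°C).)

Conservation of energy gives ΣQ = 0:
m×0.449×(29.6 − 341) + 896×2×(29.6 − 13.8) = 0
-139.82 m = -28314
m = -28314/-139.82 ≈ 202.5 g

m ≈ 203 g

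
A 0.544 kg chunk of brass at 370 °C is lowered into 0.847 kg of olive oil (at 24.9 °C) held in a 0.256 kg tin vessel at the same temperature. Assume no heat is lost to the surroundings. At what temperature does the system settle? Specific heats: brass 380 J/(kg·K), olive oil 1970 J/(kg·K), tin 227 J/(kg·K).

T_f ≈ 61.8 °C

Net heat exchanged in the isolated system is zero:
0.544×380×(T − 370) + 0.847×1970×(T − 24.9) + 0.256×227×(T − 24.9) = 0
206.72(T − 370) + 1668.6(T − 24.9) + 58.11(T − 24.9) = 0
1933.4 T = 119481
T = 119481/1933.4 ≈ 61.80 °C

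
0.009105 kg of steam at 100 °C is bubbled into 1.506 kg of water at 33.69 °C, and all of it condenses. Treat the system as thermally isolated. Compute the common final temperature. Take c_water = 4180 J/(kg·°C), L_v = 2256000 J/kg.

Conservation of energy gives ΣQ = 0:
steam→water at 100 °C releases m L_v = 0.009105·2256000 = 20541
  condensed water 100 °C→T: 38.06(T − 100)
  original water: 6295.1(T − 33.69)
6333.1 T = 20541 + 3805.9 + 212081 = 236428
T ≈ 37.33 °C, under the boiling point, so the assumption holds.

T_f ≈ 37.3 °C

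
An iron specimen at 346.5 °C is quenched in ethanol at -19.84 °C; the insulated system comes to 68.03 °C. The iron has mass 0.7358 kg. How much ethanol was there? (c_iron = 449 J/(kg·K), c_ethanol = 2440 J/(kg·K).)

Heat lost by the iron = heat gained by the ethanol:
0.7358×449×(346.5 − 68.03) = m×2440×(68.03 − (-19.84))
214403 m = 91999  ⇒  m ≈ 0.4291 kg

m ≈ 0.429 kg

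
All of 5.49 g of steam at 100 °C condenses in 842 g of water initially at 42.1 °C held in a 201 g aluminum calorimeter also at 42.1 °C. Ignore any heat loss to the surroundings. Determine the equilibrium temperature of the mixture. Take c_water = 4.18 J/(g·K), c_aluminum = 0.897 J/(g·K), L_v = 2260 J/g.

Taking heat into each body as positive, Σ m c ΔT = 0:
latent heat released on condensation: 5.49·2260 = 12407
  condensed water 100 °C→T: 22.95(T − 100)
  water warms: 842·4.18·(T − 42.1) = 3519.6(T − 42.1)
  cup: 180.3(T − 42.1)
3722.8 T = 12407 + 2294.8 + 155764 = 170466
T ≈ 45.79 °C — below 100 °C, confirming all the steam condensed.

T_f ≈ 45.8 °C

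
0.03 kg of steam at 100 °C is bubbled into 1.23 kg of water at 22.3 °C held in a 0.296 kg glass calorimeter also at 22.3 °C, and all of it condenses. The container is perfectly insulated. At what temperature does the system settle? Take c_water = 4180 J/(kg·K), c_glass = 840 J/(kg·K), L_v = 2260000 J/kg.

Energy conservation, ΣQ = 0:
latent heat released on condensation: 0.03·2260000 = 67800; condensed water 100 °C→T: 125.4(T − 100); original water: 5141.4(T − 22.3); cup: 248.64(T − 22.3)
5515.4 T = 67800 + 12540 + 120198 = 200538
T ≈ 36.36 °C — below 100 °C, confirming all the steam condensed.

T_f ≈ 36.4 °C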